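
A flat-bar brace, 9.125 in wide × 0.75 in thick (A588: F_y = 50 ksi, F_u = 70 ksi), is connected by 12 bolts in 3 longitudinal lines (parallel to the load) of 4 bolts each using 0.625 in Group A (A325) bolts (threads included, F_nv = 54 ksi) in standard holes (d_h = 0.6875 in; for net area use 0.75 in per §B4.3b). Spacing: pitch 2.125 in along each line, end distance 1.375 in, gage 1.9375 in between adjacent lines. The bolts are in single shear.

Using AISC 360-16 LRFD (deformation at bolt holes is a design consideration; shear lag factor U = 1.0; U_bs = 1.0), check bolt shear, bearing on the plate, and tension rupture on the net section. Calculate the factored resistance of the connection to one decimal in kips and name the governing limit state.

Bolt shear: A_b = π(0.625)²/4 = 0.3068 in². φR_n = 0.75 × 54 × 0.3068 × 12 × 1 = 149.1 kips.
Bearing (0.75 in plate, F_u = 70 ksi): end bolts L_c = 1.375 − 0.6875/2 = 1.03125, R_n = min(1.2×1.03125×0.75×70, 2.4×0.625×0.75×70) = 64.969 kips/bolt; interior L_c = 2.125 − 0.6875 = 1.4375, R_n = 78.75 kips/bolt. φR_n = 0.75 × (3×64.969 + 9×78.75) = 677.7 kips.
Tension rupture (net): A_n = (9.125 − 3×0.75)×0.75 = 5.1563 in² (U = 1.0, A_e = A_n). φR_n = 0.75 × 70 × 5.1563 = 270.7 kips.
Governing: min(149.1, 677.7, 270.7) = 149.1 kips → bolt shear.

149.1 kips (bolt shear governs)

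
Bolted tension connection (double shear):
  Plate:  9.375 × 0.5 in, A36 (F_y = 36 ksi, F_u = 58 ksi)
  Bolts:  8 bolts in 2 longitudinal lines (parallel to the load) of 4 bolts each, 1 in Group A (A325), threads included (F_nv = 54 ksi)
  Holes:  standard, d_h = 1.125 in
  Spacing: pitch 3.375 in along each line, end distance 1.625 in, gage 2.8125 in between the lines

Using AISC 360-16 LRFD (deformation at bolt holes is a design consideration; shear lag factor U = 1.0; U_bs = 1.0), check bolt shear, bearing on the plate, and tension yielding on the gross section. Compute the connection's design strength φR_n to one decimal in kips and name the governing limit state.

151.9 kips (gross-section yield governs)

Bolt shear: A_b = π(1)²/4 = 0.7854 in². φR_n = 0.75 × 54 × 0.7854 × 8 × 2 = 508.9 kips.
Bearing (0.5 in plate, F_u = 58 ksi): end bolts L_c = 1.625 − 1.125/2 = 1.0625, R_n = min(1.2×1.0625×0.5×58, 2.4×1×0.5×58) = 36.975 kips/bolt; interior L_c = 3.375 − 1.125 = 2.25, R_n = 69.6 kips/bolt. φR_n = 0.75 × (2×36.975 + 6×69.6) = 368.7 kips.
Tension yield (gross): A_g = 9.375×0.5 = 4.6875 in². φR_n = 0.90 × 36 × 4.6875 = 151.9 kips.
Governing: min(508.9, 368.7, 151.9) = 151.9 kips → gross-section yield.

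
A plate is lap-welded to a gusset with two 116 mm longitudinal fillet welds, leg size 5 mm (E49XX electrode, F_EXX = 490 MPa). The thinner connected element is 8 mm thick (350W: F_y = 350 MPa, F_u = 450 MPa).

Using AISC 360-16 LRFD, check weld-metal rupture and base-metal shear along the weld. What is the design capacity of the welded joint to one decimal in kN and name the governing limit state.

180.8 kN (weld metal governs)

Weld metal: throat = 0.707×5 = 3.535 mm, L = 2×116 = 232 mm. φR_n = 0.75 × 0.6 × 490 × 3.535 × 232 = 180.8 kN.
Base metal shear (8 mm plate): yield φR_n = 1.0×0.6×350×8×232 = 389.8 kN; rupture φR_n = 0.75×0.6×450×8×232 = 375.8 kN; take 375.8 kN (rupture).
Governing: min(180.8, 375.8) = 180.8 kN → weld metal.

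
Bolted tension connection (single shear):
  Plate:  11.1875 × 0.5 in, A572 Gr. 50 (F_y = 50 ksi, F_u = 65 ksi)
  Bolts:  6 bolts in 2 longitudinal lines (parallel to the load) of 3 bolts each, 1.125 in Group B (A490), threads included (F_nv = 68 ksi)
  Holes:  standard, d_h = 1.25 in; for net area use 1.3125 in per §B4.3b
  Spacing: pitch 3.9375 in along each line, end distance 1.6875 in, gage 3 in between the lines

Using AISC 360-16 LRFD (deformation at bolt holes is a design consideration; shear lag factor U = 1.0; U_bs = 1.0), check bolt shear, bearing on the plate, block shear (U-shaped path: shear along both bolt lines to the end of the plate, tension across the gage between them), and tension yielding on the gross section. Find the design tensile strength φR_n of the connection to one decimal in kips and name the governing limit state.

Bolt shear: A_b = π(1.125)²/4 = 0.99402 in². φR_n = 0.75 × 68 × 0.99402 × 6 × 1 = 304.2 kips.
Bearing (0.5 in plate, F_u = 65 ksi): end bolts L_c = 1.6875 − 1.25/2 = 1.0625, R_n = min(1.2×1.0625×0.5×65, 2.4×1.125×0.5×65) = 41.438 kips/bolt; interior L_c = 3.9375 − 1.25 = 2.6875, R_n = 87.75 kips/bolt. φR_n = 0.75 × (2×41.438 + 4×87.75) = 325.4 kips.
Block shear: shear path 2×[1.6875+2×3.9375] = 2×9.5625 in, A_gv = 9.5625, A_nv = 2×(9.5625 − 2.5×1.3125)×0.5 = 6.2813 in²; tension across gage: (3 − 1×1.3125)×0.5 = 0.84375 in². R_n = min(0.6×65×6.2813, 0.6×50×9.5625) + 1.0×65×0.84375 = min(244.97, 286.88) + 54.844 = 299.81 kips. φR_n = 0.75 × 299.81 = 224.9 kips.
Tension yield (gross): A_g = 11.1875×0.5 = 5.5938 in². φR_n = 0.90 × 50 × 5.5938 = 251.7 kips.
Governing: min(304.2, 325.4, 224.9, 251.7) = 224.9 kips → block shear.

224.9 kips (block shear governs)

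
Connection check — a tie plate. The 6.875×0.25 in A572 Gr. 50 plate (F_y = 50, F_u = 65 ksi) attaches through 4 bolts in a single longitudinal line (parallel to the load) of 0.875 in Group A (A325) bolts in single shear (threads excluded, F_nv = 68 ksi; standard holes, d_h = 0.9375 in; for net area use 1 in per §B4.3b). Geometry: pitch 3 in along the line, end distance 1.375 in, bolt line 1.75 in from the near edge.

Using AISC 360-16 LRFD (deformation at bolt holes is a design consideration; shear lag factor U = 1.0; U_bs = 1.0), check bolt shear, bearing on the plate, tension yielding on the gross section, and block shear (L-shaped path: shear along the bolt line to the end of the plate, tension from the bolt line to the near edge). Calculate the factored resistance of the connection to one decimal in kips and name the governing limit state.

Bolt shear: A_b = π(0.875)²/4 = 0.60132 in². φR_n = 0.75 × 68 × 0.60132 × 4 × 1 = 122.7 kips.
Bearing (0.25 in plate, F_u = 65 ksi): end bolts L_c = 1.375 − 0.9375/2 = 0.90625, R_n = min(1.2×0.90625×0.25×65, 2.4×0.875×0.25×65) = 17.672 kips/bolt; interior L_c = 3 − 0.9375 = 2.0625, R_n = 34.125 kips/bolt. φR_n = 0.75 × (1×17.672 + 3×34.125) = 90.0 kips.
Tension yield (gross): A_g = 6.875×0.25 = 1.7188 in². φR_n = 0.90 × 50 × 1.7188 = 77.3 kips.
Block shear: shear path 1×[1.375+3×3] = 1×10.375 in, A_gv = 2.5938, A_nv = 1×(10.375 − 3.5×1)×0.25 = 1.7188 in²; tension to near edge: (1.75 − 0.5×1)×0.25 = 0.3125 in². R_n = min(0.6×65×1.7188, 0.6×50×2.5938) + 1.0×65×0.3125 = min(67.033, 77.814) + 20.313 = 87.346 kips. φR_n = 0.75 × 87.346 = 65.5 kips.
Governing: min(122.7, 90.0, 77.3, 65.5) = 65.5 kips → block shear.

65.5 kips (block shear governs)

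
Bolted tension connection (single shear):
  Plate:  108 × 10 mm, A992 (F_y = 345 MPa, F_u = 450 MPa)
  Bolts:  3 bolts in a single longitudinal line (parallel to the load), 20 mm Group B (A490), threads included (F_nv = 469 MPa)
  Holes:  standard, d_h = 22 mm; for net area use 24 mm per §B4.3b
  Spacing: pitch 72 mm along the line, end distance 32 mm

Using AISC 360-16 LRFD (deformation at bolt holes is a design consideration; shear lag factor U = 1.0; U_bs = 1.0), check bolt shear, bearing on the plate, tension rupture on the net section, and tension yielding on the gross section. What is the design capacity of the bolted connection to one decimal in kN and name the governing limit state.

Bolt shear: A_b = π(20)²/4 = 314.16 mm². φR_n = 0.75 × 469 × 314.16 × 3 × 1 = 331.5 kN.
Bearing (10 mm plate, F_u = 450 MPa): end bolts L_c = 32 − 22/2 = 21, R_n = min(1.2×21×10×450, 2.4×20×10×450) = 113.4 kN/bolt; interior L_c = 72 − 22 = 50, R_n = 216 kN/bolt. φR_n = 0.75 × (1×113.4 + 2×216) = 409.1 kN.
Tension rupture (net): A_n = (108 − 1×24)×10 = 840 mm² (U = 1.0, A_e = A_n). φR_n = 0.75 × 450 × 840 = 283.5 kN.
Tension yield (gross): A_g = 108×10 = 1080 mm². φR_n = 0.90 × 345 × 1080 = 335.3 kN.
Governing: min(331.5, 409.1, 283.5, 335.3) = 283.5 kN → net-section rupture.

283.5 kN (net-section rupture governs)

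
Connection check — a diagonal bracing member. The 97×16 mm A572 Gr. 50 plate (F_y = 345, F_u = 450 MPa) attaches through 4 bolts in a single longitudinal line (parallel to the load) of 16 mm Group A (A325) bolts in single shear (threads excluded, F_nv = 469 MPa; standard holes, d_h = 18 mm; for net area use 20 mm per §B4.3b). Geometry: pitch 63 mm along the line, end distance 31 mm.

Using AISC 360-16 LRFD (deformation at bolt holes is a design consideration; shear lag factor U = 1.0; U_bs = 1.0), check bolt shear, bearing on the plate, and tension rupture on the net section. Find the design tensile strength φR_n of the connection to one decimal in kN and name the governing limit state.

Bolt shear: A_b = π(16)²/4 = 201.06 mm². φR_n = 0.75 × 469 × 201.06 × 4 × 1 = 282.9 kN.
Bearing (16 mm plate, F_u = 450 MPa): end bolts L_c = 31 − 18/2 = 22, R_n = min(1.2×22×16×450, 2.4×16×16×450) = 190.08 kN/bolt; interior L_c = 63 − 18 = 45, R_n = 276.48 kN/bolt. φR_n = 0.75 × (1×190.08 + 3×276.48) = 764.6 kN.
Tension rupture (net): A_n = (97 − 1×20)×16 = 1232 mm² (U = 1.0, A_e = A_n). φR_n = 0.75 × 450 × 1232 = 415.8 kN.
Governing: min(282.9, 764.6, 415.8) = 282.9 kN → bolt shear.

282.9 kN (bolt shear governs)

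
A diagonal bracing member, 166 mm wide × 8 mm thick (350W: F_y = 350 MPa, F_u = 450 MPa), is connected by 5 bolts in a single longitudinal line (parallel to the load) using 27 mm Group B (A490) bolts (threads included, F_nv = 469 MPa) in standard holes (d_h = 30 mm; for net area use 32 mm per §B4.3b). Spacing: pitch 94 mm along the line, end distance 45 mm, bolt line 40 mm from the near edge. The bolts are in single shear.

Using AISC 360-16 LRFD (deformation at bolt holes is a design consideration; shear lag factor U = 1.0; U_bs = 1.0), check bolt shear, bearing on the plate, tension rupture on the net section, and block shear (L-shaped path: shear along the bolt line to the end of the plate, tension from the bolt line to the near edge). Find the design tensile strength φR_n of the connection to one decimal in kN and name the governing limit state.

361.8 kN (net-section rupture governs)

Bolt shear: A_b = π(27)²/4 = 572.56 mm². φR_n = 0.75 × 469 × 572.56 × 5 × 1 = 1007.0 kN.
Bearing (8 mm plate, F_u = 450 MPa): end bolts L_c = 45 − 30/2 = 30, R_n = min(1.2×30×8×450, 2.4×27×8×450) = 129.6 kN/bolt; interior L_c = 94 − 30 = 64, R_n = 233.28 kN/bolt. φR_n = 0.75 × (1×129.6 + 4×233.28) = 797.0 kN.
Tension rupture (net): A_n = (166 − 1×32)×8 = 1072 mm² (U = 1.0, A_e = A_n). φR_n = 0.75 × 450 × 1072 = 361.8 kN.
Block shear: shear path 1×[45+4×94] = 1×421 mm, A_gv = 3368, A_nv = 1×(421 − 4.5×32)×8 = 2216 mm²; tension to near edge: (40 − 0.5×32)×8 = 192 mm². R_n = min(0.6×450×2216, 0.6×350×3368) + 1.0×450×192 = min(598.32, 707.28) + 86.4 = 684.72 kN. φR_n = 0.75 × 684.72 = 513.5 kN.
Governing: min(1007.0, 797.0, 361.8, 513.5) = 361.8 kN → net-section rupture.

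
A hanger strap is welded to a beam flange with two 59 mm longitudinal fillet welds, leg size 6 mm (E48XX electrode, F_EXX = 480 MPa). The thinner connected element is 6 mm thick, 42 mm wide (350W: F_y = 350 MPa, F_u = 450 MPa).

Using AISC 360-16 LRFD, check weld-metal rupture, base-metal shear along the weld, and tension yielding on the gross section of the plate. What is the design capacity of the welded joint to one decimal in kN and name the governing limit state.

79.4 kN (gross-section yield governs)

Weld metal: throat = 0.707×6 = 4.242 mm, L = 2×59 = 118 mm. φR_n = 0.75 × 0.6 × 480 × 4.242 × 118 = 108.1 kN.
Base metal shear (6 mm plate): yield φR_n = 1.0×0.6×350×6×118 = 148.7 kN; rupture φR_n = 0.75×0.6×450×6×118 = 143.4 kN; take 143.4 kN (rupture).
Tension yield (gross): A_g = 42×6 = 252 mm². φR_n = 0.90 × 350 × 252 = 79.4 kN.
Governing: min(108.1, 143.4, 79.4) = 79.4 kN → gross-section yield.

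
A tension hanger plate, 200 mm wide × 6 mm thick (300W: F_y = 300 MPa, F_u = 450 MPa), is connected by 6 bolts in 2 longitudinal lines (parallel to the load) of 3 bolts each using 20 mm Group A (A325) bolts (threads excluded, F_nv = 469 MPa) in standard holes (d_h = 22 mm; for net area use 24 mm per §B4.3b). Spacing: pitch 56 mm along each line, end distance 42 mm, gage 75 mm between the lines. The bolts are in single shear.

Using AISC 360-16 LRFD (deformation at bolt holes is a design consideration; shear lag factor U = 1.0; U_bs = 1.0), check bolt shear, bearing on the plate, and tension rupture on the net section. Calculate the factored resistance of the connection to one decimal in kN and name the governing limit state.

Bolt shear: A_b = π(20)²/4 = 314.16 mm². φR_n = 0.75 × 469 × 314.16 × 6 × 1 = 663.0 kN.
Bearing (6 mm plate, F_u = 450 MPa): end bolts L_c = 42 − 22/2 = 31, R_n = min(1.2×31×6×450, 2.4×20×6×450) = 100.44 kN/bolt; interior L_c = 56 − 22 = 34, R_n = 110.16 kN/bolt. φR_n = 0.75 × (2×100.44 + 4×110.16) = 481.1 kN.
Tension rupture (net): A_n = (200 − 2×24)×6 = 912 mm² (U = 1.0, A_e = A_n). φR_n = 0.75 × 450 × 912 = 307.8 kN.
Governing: min(663.0, 481.1, 307.8) = 307.8 kN → net-section rupture.

307.8 kN (net-section rupture governs)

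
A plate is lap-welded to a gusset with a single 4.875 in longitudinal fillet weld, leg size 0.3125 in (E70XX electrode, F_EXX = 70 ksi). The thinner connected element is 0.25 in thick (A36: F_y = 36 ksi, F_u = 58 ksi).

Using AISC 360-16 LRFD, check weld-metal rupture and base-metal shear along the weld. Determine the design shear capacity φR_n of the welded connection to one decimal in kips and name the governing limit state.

Weld metal: throat = 0.707×0.3125 = 0.22094 in, L = 4.875 in. φR_n = 0.75 × 0.6 × 70 × 0.22094 × 4.875 = 33.9 kips.
Base metal shear (0.25 in plate): yield φR_n = 1.0×0.6×36×0.25×4.875 = 26.3 kips; rupture φR_n = 0.75×0.6×58×0.25×4.875 = 31.8 kips; take 26.3 kips (yield).
Governing: min(33.9, 26.3) = 26.3 kips → base-metal shear.

26.3 kips (base-metal shear governs)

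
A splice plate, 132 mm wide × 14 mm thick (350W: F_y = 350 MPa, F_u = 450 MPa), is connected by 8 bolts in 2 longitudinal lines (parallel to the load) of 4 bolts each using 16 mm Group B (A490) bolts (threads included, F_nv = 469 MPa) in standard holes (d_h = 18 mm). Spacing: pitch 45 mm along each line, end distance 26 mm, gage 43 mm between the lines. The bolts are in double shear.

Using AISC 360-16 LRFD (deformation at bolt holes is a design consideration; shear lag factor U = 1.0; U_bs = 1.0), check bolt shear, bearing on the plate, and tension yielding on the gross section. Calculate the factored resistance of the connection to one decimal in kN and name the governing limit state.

582.1 kN (gross-section yield governs)

Bolt shear: A_b = π(16)²/4 = 201.06 mm². φR_n = 0.75 × 469 × 201.06 × 8 × 2 = 1131.6 kN.
Bearing (14 mm plate, F_u = 450 MPa): end bolts L_c = 26 − 18/2 = 17, R_n = min(1.2×17×14×450, 2.4×16×14×450) = 128.52 kN/bolt; interior L_c = 45 − 18 = 27, R_n = 204.12 kN/bolt. φR_n = 0.75 × (2×128.52 + 6×204.12) = 1111.3 kN.
Tension yield (gross): A_g = 132×14 = 1848 mm². φR_n = 0.90 × 350 × 1848 = 582.1 kN.
Governing: min(1131.6, 1111.3, 582.1) = 582.1 kN → gross-section yield.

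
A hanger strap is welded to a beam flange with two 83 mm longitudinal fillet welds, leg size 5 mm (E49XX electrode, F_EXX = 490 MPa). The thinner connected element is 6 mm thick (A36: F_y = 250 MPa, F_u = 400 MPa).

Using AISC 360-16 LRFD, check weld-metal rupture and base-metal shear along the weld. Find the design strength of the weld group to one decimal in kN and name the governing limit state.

Weld metal: throat = 0.707×5 = 3.535 mm, L = 2×83 = 166 mm. φR_n = 0.75 × 0.6 × 490 × 3.535 × 166 = 129.4 kN.
Base metal shear (6 mm plate): yield φR_n = 1.0×0.6×250×6×166 = 149.4 kN; rupture φR_n = 0.75×0.6×400×6×166 = 179.3 kN; take 149.4 kN (yield).
Governing: min(129.4, 149.4) = 129.4 kN → weld metal.

129.4 kN (weld metal governs)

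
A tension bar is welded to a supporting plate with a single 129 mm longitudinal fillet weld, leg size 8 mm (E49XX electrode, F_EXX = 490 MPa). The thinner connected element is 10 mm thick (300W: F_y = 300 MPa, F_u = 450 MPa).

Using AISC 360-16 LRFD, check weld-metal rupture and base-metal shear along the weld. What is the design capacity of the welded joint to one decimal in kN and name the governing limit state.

Weld metal: throat = 0.707×8 = 5.656 mm, L = 129 mm. φR_n = 0.75 × 0.6 × 490 × 5.656 × 129 = 160.9 kN.
Base metal shear (10 mm plate): yield φR_n = 1.0×0.6×300×10×129 = 232.2 kN; rupture φR_n = 0.75×0.6×450×10×129 = 261.2 kN; take 232.2 kN (yield).
Governing: min(160.9, 232.2) = 160.9 kN → weld metal.

160.9 kN (weld metal governs)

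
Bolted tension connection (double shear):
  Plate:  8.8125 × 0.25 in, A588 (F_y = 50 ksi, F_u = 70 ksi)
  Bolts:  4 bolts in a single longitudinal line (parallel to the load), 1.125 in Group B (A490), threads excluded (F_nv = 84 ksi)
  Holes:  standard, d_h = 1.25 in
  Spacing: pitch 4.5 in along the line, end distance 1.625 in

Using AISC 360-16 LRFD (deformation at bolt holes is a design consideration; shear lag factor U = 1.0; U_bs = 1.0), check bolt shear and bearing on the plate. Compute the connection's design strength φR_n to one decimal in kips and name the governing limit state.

122.1 kips (bearing governs)

Bolt shear: A_b = π(1.125)²/4 = 0.99402 in². φR_n = 0.75 × 84 × 0.99402 × 4 × 2 = 501.0 kips.
Bearing (0.25 in plate, F_u = 70 ksi): end bolts L_c = 1.625 − 1.25/2 = 1, R_n = min(1.2×1×0.25×70, 2.4×1.125×0.25×70) = 21 kips/bolt; interior L_c = 4.5 − 1.25 = 3.25, R_n = 47.25 kips/bolt. φR_n = 0.75 × (1×21 + 3×47.25) = 122.1 kips.
Governing: min(501.0, 122.1) = 122.1 kips → bearing.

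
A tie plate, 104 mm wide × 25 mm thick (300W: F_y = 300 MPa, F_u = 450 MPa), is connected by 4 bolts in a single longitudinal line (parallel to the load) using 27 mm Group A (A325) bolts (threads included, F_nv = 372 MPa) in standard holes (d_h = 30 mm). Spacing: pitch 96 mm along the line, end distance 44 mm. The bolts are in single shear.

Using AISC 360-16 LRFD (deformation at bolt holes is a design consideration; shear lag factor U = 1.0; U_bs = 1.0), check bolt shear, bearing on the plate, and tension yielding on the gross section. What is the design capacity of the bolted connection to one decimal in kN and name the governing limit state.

639.0 kN (bolt shear governs)

Bolt shear: A_b = π(27)²/4 = 572.56 mm². φR_n = 0.75 × 372 × 572.56 × 4 × 1 = 639.0 kN.
Bearing (25 mm plate, F_u = 450 MPa): end bolts L_c = 44 − 30/2 = 29, R_n = min(1.2×29×25×450, 2.4×27×25×450) = 391.5 kN/bolt; interior L_c = 96 − 30 = 66, R_n = 729 kN/bolt. φR_n = 0.75 × (1×391.5 + 3×729) = 1933.9 kN.
Tension yield (gross): A_g = 104×25 = 2600 mm². φR_n = 0.90 × 300 × 2600 = 702.0 kN.
Governing: min(639.0, 1933.9, 702.0) = 639.0 kN → bolt shear.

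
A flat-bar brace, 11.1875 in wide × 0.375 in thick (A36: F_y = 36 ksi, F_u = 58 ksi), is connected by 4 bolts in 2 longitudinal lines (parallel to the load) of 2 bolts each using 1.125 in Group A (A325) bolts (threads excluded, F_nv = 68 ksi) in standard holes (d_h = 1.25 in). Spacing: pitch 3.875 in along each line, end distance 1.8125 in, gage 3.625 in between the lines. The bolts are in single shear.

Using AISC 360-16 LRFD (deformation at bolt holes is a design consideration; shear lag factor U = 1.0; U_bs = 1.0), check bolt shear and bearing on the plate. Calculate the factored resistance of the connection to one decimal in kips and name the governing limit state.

Bolt shear: A_b = π(1.125)²/4 = 0.99402 in². φR_n = 0.75 × 68 × 0.99402 × 4 × 1 = 202.8 kips.
Bearing (0.375 in plate, F_u = 58 ksi): end bolts L_c = 1.8125 − 1.25/2 = 1.1875, R_n = min(1.2×1.1875×0.375×58, 2.4×1.125×0.375×58) = 30.994 kips/bolt; interior L_c = 3.875 − 1.25 = 2.625, R_n = 58.725 kips/bolt. φR_n = 0.75 × (2×30.994 + 2×58.725) = 134.6 kips.
Governing: min(202.8, 134.6) = 134.6 kips → bearing.

134.6 kips (bearing governs)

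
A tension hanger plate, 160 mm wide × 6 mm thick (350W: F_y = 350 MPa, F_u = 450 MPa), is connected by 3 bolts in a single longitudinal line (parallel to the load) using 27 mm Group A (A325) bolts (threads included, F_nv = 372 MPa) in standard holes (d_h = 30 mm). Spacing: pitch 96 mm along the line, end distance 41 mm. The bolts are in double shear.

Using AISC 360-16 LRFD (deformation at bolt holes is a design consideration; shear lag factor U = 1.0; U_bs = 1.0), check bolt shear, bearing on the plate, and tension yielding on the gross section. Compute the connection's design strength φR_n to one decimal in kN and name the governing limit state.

302.4 kN (gross-section yield governs)

Bolt shear: A_b = π(27)²/4 = 572.56 mm². φR_n = 0.75 × 372 × 572.56 × 3 × 2 = 958.5 kN.
Bearing (6 mm plate, F_u = 450 MPa): end bolts L_c = 41 − 30/2 = 26, R_n = min(1.2×26×6×450, 2.4×27×6×450) = 84.24 kN/bolt; interior L_c = 96 − 30 = 66, R_n = 174.96 kN/bolt. φR_n = 0.75 × (1×84.24 + 2×174.96) = 325.6 kN.
Tension yield (gross): A_g = 160×6 = 960 mm². φR_n = 0.90 × 350 × 960 = 302.4 kN.
Governing: min(958.5, 325.6, 302.4) = 302.4 kN → gross-section yield.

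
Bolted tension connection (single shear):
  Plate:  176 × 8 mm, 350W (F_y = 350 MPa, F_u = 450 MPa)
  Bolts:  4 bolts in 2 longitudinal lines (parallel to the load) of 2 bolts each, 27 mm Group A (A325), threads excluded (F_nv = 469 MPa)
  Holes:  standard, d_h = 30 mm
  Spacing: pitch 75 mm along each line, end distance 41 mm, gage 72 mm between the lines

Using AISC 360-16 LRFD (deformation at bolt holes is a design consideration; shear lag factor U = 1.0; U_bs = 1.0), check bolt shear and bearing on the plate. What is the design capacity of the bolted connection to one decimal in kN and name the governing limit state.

460.1 kN (bearing governs)

Bolt shear: A_b = π(27)²/4 = 572.56 mm². φR_n = 0.75 × 469 × 572.56 × 4 × 1 = 805.6 kN.
Bearing (8 mm plate, F_u = 450 MPa): end bolts L_c = 41 − 30/2 = 26, R_n = min(1.2×26×8×450, 2.4×27×8×450) = 112.32 kN/bolt; interior L_c = 75 − 30 = 45, R_n = 194.4 kN/bolt. φR_n = 0.75 × (2×112.32 + 2×194.4) = 460.1 kN.
Governing: min(805.6, 460.1) = 460.1 kN → bearing.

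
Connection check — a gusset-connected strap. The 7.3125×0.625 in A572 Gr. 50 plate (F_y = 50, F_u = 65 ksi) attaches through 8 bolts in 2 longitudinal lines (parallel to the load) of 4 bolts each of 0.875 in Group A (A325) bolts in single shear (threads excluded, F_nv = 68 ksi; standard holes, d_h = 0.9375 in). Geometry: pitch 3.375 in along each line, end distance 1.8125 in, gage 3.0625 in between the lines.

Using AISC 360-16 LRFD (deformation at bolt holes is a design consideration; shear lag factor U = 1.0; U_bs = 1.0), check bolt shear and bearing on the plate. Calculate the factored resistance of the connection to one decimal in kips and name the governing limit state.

Bolt shear: A_b = π(0.875)²/4 = 0.60132 in². φR_n = 0.75 × 68 × 0.60132 × 8 × 1 = 245.3 kips.
Bearing (0.625 in plate, F_u = 65 ksi): end bolts L_c = 1.8125 − 0.9375/2 = 1.34375, R_n = min(1.2×1.34375×0.625×65, 2.4×0.875×0.625×65) = 65.508 kips/bolt; interior L_c = 3.375 − 0.9375 = 2.4375, R_n = 85.313 kips/bolt. φR_n = 0.75 × (2×65.508 + 6×85.313) = 482.2 kips.
Governing: min(245.3, 482.2) = 245.3 kips → bolt shear.

245.3 kips (bolt shear governs)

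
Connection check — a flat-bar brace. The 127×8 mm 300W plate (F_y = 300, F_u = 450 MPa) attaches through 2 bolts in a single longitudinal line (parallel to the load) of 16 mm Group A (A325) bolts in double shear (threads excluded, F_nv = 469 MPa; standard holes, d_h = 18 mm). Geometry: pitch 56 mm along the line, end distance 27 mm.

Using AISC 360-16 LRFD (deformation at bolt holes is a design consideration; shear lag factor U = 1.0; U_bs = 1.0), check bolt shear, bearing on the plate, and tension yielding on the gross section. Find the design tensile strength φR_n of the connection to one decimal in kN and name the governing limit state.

162.0 kN (bearing governs)

Bolt shear: A_b = π(16)²/4 = 201.06 mm². φR_n = 0.75 × 469 × 201.06 × 2 × 2 = 282.9 kN.
Bearing (8 mm plate, F_u = 450 MPa): end bolts L_c = 27 − 18/2 = 18, R_n = min(1.2×18×8×450, 2.4×16×8×450) = 77.76 kN/bolt; interior L_c = 56 − 18 = 38, R_n = 138.24 kN/bolt. φR_n = 0.75 × (1×77.76 + 1×138.24) = 162.0 kN.
Tension yield (gross): A_g = 127×8 = 1016 mm². φR_n = 0.90 × 300 × 1016 = 274.3 kN.
Governing: min(282.9, 162.0, 274.3) = 162.0 kN → bearing.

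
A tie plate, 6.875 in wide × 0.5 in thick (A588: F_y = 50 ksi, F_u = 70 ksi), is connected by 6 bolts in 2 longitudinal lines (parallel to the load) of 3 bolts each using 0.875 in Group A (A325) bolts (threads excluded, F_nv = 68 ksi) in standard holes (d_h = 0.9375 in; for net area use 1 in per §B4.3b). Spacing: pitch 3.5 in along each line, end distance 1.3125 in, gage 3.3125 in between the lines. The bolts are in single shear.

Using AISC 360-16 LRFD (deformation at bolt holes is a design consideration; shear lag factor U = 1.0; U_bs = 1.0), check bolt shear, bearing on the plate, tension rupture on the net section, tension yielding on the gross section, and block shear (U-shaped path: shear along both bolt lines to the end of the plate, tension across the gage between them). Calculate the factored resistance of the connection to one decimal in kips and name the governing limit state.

128.0 kips (net-section rupture governs)

Bolt shear: A_b = π(0.875)²/4 = 0.60132 in². φR_n = 0.75 × 68 × 0.60132 × 6 × 1 = 184.0 kips.
Bearing (0.5 in plate, F_u = 70 ksi): end bolts L_c = 1.3125 − 0.9375/2 = 0.84375, R_n = min(1.2×0.84375×0.5×70, 2.4×0.875×0.5×70) = 35.438 kips/bolt; interior L_c = 3.5 − 0.9375 = 2.5625, R_n = 73.5 kips/bolt. φR_n = 0.75 × (2×35.438 + 4×73.5) = 273.7 kips.
Tension rupture (net): A_n = (6.875 − 2×1)×0.5 = 2.4375 in² (U = 1.0, A_e = A_n). φR_n = 0.75 × 70 × 2.4375 = 128.0 kips.
Tension yield (gross): A_g = 6.875×0.5 = 3.4375 in². φR_n = 0.90 × 50 × 3.4375 = 154.7 kips.
Block shear: shear path 2×[1.3125+2×3.5] = 2×8.3125 in, A_gv = 8.3125, A_nv = 2×(8.3125 − 2.5×1)×0.5 = 5.8125 in²; tension across gage: (3.3125 − 1×1)×0.5 = 1.1563 in². R_n = min(0.6×70×5.8125, 0.6×50×8.3125) + 1.0×70×1.1563 = min(244.13, 249.38) + 80.941 = 325.07 kips. φR_n = 0.75 × 325.07 = 243.8 kips.
Governing: min(184.0, 273.7, 128.0, 154.7, 243.8) = 128.0 kips → net-section rupture.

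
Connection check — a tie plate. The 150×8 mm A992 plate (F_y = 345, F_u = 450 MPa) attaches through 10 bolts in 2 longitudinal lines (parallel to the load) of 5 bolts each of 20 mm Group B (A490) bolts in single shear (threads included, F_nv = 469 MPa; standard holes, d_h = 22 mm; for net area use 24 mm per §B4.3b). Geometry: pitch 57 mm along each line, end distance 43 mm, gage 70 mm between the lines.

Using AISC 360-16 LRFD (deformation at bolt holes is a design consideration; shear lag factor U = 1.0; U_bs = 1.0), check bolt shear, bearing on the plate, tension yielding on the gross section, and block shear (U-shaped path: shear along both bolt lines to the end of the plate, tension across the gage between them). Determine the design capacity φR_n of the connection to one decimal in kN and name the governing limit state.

372.6 kN (gross-section yield governs)

Bolt shear: A_b = π(20)²/4 = 314.16 mm². φR_n = 0.75 × 469 × 314.16 × 10 × 1 = 1105.1 kN.
Bearing (8 mm plate, F_u = 450 MPa): end bolts L_c = 43 − 22/2 = 32, R_n = min(1.2×32×8×450, 2.4×20×8×450) = 138.24 kN/bolt; interior L_c = 57 − 22 = 35, R_n = 151.2 kN/bolt. φR_n = 0.75 × (2×138.24 + 8×151.2) = 1114.6 kN.
Tension yield (gross): A_g = 150×8 = 1200 mm². φR_n = 0.90 × 345 × 1200 = 372.6 kN.
Block shear: shear path 2×[43+4×57] = 2×271 mm, A_gv = 4336, A_nv = 2×(271 − 4.5×24)×8 = 2608 mm²; tension across gage: (70 − 1×24)×8 = 368 mm². R_n = min(0.6×450×2608, 0.6×345×4336) + 1.0×450×368 = min(704.16, 897.55) + 165.6 = 869.76 kN. φR_n = 0.75 × 869.76 = 652.3 kN.
Governing: min(1105.1, 1114.6, 372.6, 652.3) = 372.6 kN → gross-section yield.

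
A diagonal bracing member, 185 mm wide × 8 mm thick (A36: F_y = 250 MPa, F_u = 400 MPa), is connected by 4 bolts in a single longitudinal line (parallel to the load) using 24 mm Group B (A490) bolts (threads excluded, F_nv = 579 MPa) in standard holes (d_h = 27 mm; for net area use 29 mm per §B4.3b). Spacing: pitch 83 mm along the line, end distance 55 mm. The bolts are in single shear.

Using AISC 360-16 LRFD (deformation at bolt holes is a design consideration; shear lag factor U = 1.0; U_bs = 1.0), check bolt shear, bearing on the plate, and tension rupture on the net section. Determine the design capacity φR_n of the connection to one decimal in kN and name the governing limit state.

374.4 kN (net-section rupture governs)

Bolt shear: A_b = π(24)²/4 = 452.39 mm². φR_n = 0.75 × 579 × 452.39 × 4 × 1 = 785.8 kN.
Bearing (8 mm plate, F_u = 400 MPa): end bolts L_c = 55 − 27/2 = 41.5, R_n = min(1.2×41.5×8×400, 2.4×24×8×400) = 159.36 kN/bolt; interior L_c = 83 − 27 = 56, R_n = 184.32 kN/bolt. φR_n = 0.75 × (1×159.36 + 3×184.32) = 534.2 kN.
Tension rupture (net): A_n = (185 − 1×29)×8 = 1248 mm² (U = 1.0, A_e = A_n). φR_n = 0.75 × 400 × 1248 = 374.4 kN.
Governing: min(785.8, 534.2, 374.4) = 374.4 kN → net-section rupture.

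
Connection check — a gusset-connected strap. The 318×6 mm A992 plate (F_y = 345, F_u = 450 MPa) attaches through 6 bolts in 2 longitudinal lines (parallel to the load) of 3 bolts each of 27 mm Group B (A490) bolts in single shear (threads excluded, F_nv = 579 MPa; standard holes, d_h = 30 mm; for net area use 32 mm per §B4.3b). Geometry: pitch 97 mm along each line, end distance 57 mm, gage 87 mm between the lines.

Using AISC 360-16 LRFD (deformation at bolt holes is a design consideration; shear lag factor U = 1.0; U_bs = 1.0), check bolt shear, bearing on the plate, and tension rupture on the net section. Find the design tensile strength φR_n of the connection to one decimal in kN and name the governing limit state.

Bolt shear: A_b = π(27)²/4 = 572.56 mm². φR_n = 0.75 × 579 × 572.56 × 6 × 1 = 1491.8 kN.
Bearing (6 mm plate, F_u = 450 MPa): end bolts L_c = 57 − 30/2 = 42, R_n = min(1.2×42×6×450, 2.4×27×6×450) = 136.08 kN/bolt; interior L_c = 97 − 30 = 67, R_n = 174.96 kN/bolt. φR_n = 0.75 × (2×136.08 + 4×174.96) = 729.0 kN.
Tension rupture (net): A_n = (318 − 2×32)×6 = 1524 mm² (U = 1.0, A_e = A_n). φR_n = 0.75 × 450 × 1524 = 514.4 kN.
Governing: min(1491.8, 729.0, 514.4) = 514.4 kN → net-section rupture.

514.4 kN (net-section rupture governs)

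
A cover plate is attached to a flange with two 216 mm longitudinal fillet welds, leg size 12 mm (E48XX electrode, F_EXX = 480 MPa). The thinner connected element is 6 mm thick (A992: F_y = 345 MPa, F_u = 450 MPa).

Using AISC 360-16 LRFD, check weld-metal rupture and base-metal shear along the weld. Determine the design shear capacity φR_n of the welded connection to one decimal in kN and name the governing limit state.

Weld metal: throat = 0.707×12 = 8.484 mm, L = 2×216 = 432 mm. φR_n = 0.75 × 0.6 × 480 × 8.484 × 432 = 791.7 kN.
Base metal shear (6 mm plate): yield φR_n = 1.0×0.6×345×6×432 = 536.5 kN; rupture φR_n = 0.75×0.6×450×6×432 = 524.9 kN; take 524.9 kN (rupture).
Governing: min(791.7, 524.9) = 524.9 kN → base-metal shear.

524.9 kN (base-metal shear governs)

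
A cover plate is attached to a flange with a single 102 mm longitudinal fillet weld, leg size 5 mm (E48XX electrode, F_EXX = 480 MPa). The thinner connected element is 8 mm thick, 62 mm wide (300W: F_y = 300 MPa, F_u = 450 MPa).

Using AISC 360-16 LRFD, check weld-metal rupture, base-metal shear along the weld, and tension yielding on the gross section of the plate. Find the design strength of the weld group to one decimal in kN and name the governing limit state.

77.9 kN (weld metal governs)

Weld metal: throat = 0.707×5 = 3.535 mm, L = 102 mm. φR_n = 0.75 × 0.6 × 480 × 3.535 × 102 = 77.9 kN.
Base metal shear (8 mm plate): yield φR_n = 1.0×0.6×300×8×102 = 146.9 kN; rupture φR_n = 0.75×0.6×450×8×102 = 165.2 kN; take 146.9 kN (yield).
Tension yield (gross): A_g = 62×8 = 496 mm². φR_n = 0.90 × 300 × 496 = 133.9 kN.
Governing: min(77.9, 146.9, 133.9) = 77.9 kN → weld metal.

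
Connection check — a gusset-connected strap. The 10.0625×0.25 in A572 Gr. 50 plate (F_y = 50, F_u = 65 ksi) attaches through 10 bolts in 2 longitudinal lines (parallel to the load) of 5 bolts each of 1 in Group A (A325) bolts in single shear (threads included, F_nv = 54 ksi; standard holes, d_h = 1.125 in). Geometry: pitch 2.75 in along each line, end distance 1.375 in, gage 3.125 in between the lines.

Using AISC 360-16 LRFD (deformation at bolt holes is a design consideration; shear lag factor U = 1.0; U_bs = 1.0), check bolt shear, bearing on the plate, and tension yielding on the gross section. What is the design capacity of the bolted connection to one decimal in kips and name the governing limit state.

113.2 kips (gross-section yield governs)

Bolt shear: A_b = π(1)²/4 = 0.7854 in². φR_n = 0.75 × 54 × 0.7854 × 10 × 1 = 318.1 kips.
Bearing (0.25 in plate, F_u = 65 ksi): end bolts L_c = 1.375 − 1.125/2 = 0.8125, R_n = min(1.2×0.8125×0.25×65, 2.4×1×0.25×65) = 15.844 kips/bolt; interior L_c = 2.75 − 1.125 = 1.625, R_n = 31.688 kips/bolt. φR_n = 0.75 × (2×15.844 + 8×31.688) = 213.9 kips.
Tension yield (gross): A_g = 10.0625×0.25 = 2.5156 in². φR_n = 0.90 × 50 × 2.5156 = 113.2 kips.
Governing: min(318.1, 213.9, 113.2) = 113.2 kips → gross-section yield.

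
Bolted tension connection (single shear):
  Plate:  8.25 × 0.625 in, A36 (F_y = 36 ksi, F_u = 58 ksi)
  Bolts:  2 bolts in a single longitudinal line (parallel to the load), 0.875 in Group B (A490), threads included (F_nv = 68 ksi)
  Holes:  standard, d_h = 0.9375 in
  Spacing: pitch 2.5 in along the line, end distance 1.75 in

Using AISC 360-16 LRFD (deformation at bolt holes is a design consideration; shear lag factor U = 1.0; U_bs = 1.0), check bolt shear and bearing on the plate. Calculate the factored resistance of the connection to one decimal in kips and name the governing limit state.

61.3 kips (bolt shear governs)

Bolt shear: A_b = π(0.875)²/4 = 0.60132 in². φR_n = 0.75 × 68 × 0.60132 × 2 × 1 = 61.3 kips.
Bearing (0.625 in plate, F_u = 58 ksi): end bolts L_c = 1.75 − 0.9375/2 = 1.28125, R_n = min(1.2×1.28125×0.625×58, 2.4×0.875×0.625×58) = 55.734 kips/bolt; interior L_c = 2.5 − 0.9375 = 1.5625, R_n = 67.969 kips/bolt. φR_n = 0.75 × (1×55.734 + 1×67.969) = 92.8 kips.
Governing: min(61.3, 92.8) = 61.3 kips → bolt shear.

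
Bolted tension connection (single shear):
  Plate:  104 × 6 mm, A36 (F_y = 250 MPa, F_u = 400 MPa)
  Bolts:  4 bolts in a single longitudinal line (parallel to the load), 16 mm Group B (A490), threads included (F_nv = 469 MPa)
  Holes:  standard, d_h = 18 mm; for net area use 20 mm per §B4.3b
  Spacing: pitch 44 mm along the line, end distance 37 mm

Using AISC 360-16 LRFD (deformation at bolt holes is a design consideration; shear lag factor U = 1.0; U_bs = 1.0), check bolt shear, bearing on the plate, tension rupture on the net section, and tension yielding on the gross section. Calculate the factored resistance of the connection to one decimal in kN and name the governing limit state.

140.4 kN (gross-section yield governs)

Bolt shear: A_b = π(16)²/4 = 201.06 mm². φR_n = 0.75 × 469 × 201.06 × 4 × 1 = 282.9 kN.
Bearing (6 mm plate, F_u = 400 MPa): end bolts L_c = 37 − 18/2 = 28, R_n = min(1.2×28×6×400, 2.4×16×6×400) = 80.64 kN/bolt; interior L_c = 44 − 18 = 26, R_n = 74.88 kN/bolt. φR_n = 0.75 × (1×80.64 + 3×74.88) = 229.0 kN.
Tension rupture (net): A_n = (104 − 1×20)×6 = 504 mm² (U = 1.0, A_e = A_n). φR_n = 0.75 × 400 × 504 = 151.2 kN.
Tension yield (gross): A_g = 104×6 = 624 mm². φR_n = 0.90 × 250 × 624 = 140.4 kN.
Governing: min(282.9, 229.0, 151.2, 140.4) = 140.4 kN → gross-section yield.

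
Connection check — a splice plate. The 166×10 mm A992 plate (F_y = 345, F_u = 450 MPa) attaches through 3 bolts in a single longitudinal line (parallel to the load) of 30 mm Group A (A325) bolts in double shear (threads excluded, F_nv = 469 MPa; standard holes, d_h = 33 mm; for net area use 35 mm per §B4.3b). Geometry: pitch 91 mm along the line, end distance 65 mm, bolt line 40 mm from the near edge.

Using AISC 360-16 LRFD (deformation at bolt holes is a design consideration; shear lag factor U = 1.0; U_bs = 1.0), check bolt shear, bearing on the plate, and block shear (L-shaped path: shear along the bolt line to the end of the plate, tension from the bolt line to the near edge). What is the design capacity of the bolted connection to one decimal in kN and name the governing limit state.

Bolt shear: A_b = π(30)²/4 = 706.86 mm². φR_n = 0.75 × 469 × 706.86 × 3 × 2 = 1491.8 kN.
Bearing (10 mm plate, F_u = 450 MPa): end bolts L_c = 65 − 33/2 = 48.5, R_n = min(1.2×48.5×10×450, 2.4×30×10×450) = 261.9 kN/bolt; interior L_c = 91 − 33 = 58, R_n = 313.2 kN/bolt. φR_n = 0.75 × (1×261.9 + 2×313.2) = 666.2 kN.
Block shear: shear path 1×[65+2×91] = 1×247 mm, A_gv = 2470, A_nv = 1×(247 − 2.5×35)×10 = 1595 mm²; tension to near edge: (40 − 0.5×35)×10 = 225 mm². R_n = min(0.6×450×1595, 0.6×345×2470) + 1.0×450×225 = min(430.65, 511.29) + 101.25 = 531.9 kN. φR_n = 0.75 × 531.9 = 398.9 kN.
Governing: min(1491.8, 666.2, 398.9) = 398.9 kN → block shear.

398.9 kN (block shear governs)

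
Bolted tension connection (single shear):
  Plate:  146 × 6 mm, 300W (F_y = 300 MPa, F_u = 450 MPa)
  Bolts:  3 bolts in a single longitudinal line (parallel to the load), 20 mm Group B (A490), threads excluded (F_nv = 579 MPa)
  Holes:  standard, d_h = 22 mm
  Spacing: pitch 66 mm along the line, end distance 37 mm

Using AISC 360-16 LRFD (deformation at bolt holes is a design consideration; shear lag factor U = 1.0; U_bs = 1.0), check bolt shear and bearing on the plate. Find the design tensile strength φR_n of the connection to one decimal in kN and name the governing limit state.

257.6 kN (bearing governs)

Bolt shear: A_b = π(20)²/4 = 314.16 mm². φR_n = 0.75 × 579 × 314.16 × 3 × 1 = 409.3 kN.
Bearing (6 mm plate, F_u = 450 MPa): end bolts L_c = 37 − 22/2 = 26, R_n = min(1.2×26×6×450, 2.4×20×6×450) = 84.24 kN/bolt; interior L_c = 66 − 22 = 44, R_n = 129.6 kN/bolt. φR_n = 0.75 × (1×84.24 + 2×129.6) = 257.6 kN.
Governing: min(409.3, 257.6) = 257.6 kN → bearing.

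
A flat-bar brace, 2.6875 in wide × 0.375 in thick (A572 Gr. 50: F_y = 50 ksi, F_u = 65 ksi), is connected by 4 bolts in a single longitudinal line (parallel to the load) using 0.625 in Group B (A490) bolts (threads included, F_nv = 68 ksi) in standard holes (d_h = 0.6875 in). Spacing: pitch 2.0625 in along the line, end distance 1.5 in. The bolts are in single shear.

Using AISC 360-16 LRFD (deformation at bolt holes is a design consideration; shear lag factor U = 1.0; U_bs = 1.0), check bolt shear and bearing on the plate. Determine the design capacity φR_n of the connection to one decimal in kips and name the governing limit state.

Bolt shear: A_b = π(0.625)²/4 = 0.3068 in². φR_n = 0.75 × 68 × 0.3068 × 4 × 1 = 62.6 kips.
Bearing (0.375 in plate, F_u = 65 ksi): end bolts L_c = 1.5 − 0.6875/2 = 1.15625, R_n = min(1.2×1.15625×0.375×65, 2.4×0.625×0.375×65) = 33.82 kips/bolt; interior L_c = 2.0625 − 0.6875 = 1.375, R_n = 36.563 kips/bolt. φR_n = 0.75 × (1×33.82 + 3×36.563) = 107.6 kips.
Governing: min(62.6, 107.6) = 62.6 kips → bolt shear.

62.6 kips (bolt shear governs)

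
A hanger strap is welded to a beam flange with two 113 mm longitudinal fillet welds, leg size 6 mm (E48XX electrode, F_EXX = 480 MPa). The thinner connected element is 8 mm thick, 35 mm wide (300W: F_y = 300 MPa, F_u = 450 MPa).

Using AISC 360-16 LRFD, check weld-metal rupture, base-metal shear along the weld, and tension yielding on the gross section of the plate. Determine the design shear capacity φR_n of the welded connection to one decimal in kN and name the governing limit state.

Weld metal: throat = 0.707×6 = 4.242 mm, L = 2×113 = 226 mm. φR_n = 0.75 × 0.6 × 480 × 4.242 × 226 = 207.1 kN.
Base metal shear (8 mm plate): yield φR_n = 1.0×0.6×300×8×226 = 325.4 kN; rupture φR_n = 0.75×0.6×450×8×226 = 366.1 kN; take 325.4 kN (yield).
Tension yield (gross): A_g = 35×8 = 280 mm². φR_n = 0.90 × 300 × 280 = 75.6 kN.
Governing: min(207.1, 325.4, 75.6) = 75.6 kN → gross-section yield.

75.6 kN (gross-section yield governs)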